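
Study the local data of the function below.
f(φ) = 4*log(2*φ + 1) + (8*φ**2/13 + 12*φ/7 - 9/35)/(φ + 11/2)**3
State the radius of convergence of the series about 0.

The radius of convergence is 1/2.

Denominator factor (φ + 11/2)^3: pole of order 3 at -11/2, modulus 11/2.
Branch term (4)*log(1 - φ/(-1/2)): its argument vanishes at φ = -1/2, a logarithmic branch point, modulus 1/2.
The radius of convergence is the smallest modulus among the singular points: 1/2.


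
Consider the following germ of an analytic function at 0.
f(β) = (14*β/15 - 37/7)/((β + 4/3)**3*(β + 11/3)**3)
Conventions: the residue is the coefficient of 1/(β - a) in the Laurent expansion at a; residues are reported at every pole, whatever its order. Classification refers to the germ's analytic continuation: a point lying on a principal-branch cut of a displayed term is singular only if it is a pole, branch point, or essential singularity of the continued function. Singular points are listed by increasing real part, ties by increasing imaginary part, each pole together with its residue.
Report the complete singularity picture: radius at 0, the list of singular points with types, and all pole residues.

Denominator factor (β + 4/3)^3: pole of order 3 at -4/3, modulus 4/3.
Denominator factor (β + 11/3)^3: pole of order 3 at -11/3, modulus 11/3.
The radius of convergence is the smallest modulus among the singular points: 4/3.
At the order-3 pole -11/3 set g(β) = (β - (-11/3))^3*f(β) = (14*β/15 - 37/7)/(β + 4/3)**3.
Order-3 pole: residue = g''(a)/2; g''(-11/3) = 155520/117649, so the residue is 77760/117649.
At the order-3 pole -4/3 set g(β) = (β - (-4/3))^3*f(β) = (14*β/15 - 37/7)/(β + 11/3)**3.
Order-3 pole: residue = g''(a)/2; g''(-4/3) = -155520/117649, so the residue is -77760/117649.
List the singular points by increasing real part (a conjugate pair: the negative imaginary part first).

Radius of convergence at 0: 4/3.
At -11/3: a pole of order 3; residue 77760/117649.
At -4/3: a pole of order 3; residue -77760/117649.


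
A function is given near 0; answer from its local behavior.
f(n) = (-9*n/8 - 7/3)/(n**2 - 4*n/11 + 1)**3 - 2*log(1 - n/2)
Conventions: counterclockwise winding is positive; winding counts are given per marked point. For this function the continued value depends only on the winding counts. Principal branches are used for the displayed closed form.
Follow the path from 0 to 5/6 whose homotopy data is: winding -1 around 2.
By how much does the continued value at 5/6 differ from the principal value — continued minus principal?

The rational part is single-valued and drops out of the difference; each branch term changes only by its own monodromy.
(-2)*log(1 - n/(2)): each positive loop around 2 adds 2*pi*i to the log, so winding -1 contributes (-2)*(-1)*2*pi*i = (4)*pi*i.
Summing the contributions at n = 5/6 gives (4)*pi*i.

Continued minus principal equals (4)*pi*i.


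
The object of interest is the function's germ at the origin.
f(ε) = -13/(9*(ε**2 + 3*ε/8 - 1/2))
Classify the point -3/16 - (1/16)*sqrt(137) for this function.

The denominator factor ε**2 + 3*ε/8 - 1/2 vanishes at -3/16 - (1/16)*sqrt(137) and appears to the power 1; the numerator there equals -13/9, nonzero, and no other factor vanishes.
Hence a pole whose order is the multiplicity, 1.

The point is a pole of order 1.


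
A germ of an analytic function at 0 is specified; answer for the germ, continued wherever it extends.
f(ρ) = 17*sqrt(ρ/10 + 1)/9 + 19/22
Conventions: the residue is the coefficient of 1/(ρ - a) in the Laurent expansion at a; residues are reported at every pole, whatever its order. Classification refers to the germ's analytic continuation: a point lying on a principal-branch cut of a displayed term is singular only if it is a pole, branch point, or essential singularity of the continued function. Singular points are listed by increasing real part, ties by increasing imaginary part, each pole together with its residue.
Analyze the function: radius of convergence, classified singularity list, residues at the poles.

Radius of convergence at 0: 10.
At -10: an algebraic (square-root) branch point.

Branch term (17/9)*sqrt(1 - ρ/(-10)): its argument vanishes at ρ = -10, a square-root branch point, modulus 10.
The radius of convergence is the smallest modulus among the singular points: 10.


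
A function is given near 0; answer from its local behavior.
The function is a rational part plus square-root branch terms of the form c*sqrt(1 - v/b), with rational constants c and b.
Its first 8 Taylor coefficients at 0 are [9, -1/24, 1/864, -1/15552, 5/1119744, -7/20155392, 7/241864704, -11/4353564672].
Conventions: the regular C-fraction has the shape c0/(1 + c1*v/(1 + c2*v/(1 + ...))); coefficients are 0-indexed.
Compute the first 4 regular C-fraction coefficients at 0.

The regular C-fraction coefficients are [9, 1/216, 5/216, 1/30].

Taylor coefficients (read off): a_0 = 9, a_1 = -1/24, a_2 = 1/864, a_3 = -1/15552.
c0 = a_0 = 9. Peel one level at a time: if S = 1 + c*v/S' with S'(0) = 1, then c is the v-coefficient of S and S' = c*v/(S - 1).
S_1 = c0/f = 1 + (1/216)*v + (-5/46656)*v^2 + ...; c1 = 1/216.
S_2 = c1*v/(S_1 - 1) = 1 + (5/216)*v + (-1/1296)*v^2 + ...; c2 = 5/216.
S_3 = c2*v/(S_2 - 1) = 1 + (1/30)*v + ...; c3 = 1/30.


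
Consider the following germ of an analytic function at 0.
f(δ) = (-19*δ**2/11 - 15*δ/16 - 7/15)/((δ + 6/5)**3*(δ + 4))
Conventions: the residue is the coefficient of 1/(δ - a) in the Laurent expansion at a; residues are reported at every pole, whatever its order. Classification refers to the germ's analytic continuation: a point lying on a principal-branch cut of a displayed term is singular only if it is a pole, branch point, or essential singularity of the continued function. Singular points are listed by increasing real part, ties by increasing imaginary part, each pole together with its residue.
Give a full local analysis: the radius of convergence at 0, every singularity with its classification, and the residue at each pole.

Denominator factor (δ + 6/5)^3: pole of order 3 at -6/5, modulus 6/5.
Denominator factor (δ + 4): pole of order 1 at -4, modulus 4.
The radius of convergence is the smallest modulus among the singular points: 6/5.
At the order-1 pole -4 set g(δ) = (δ - (-4))*f(δ) = (-19*δ**2/11 - 15*δ/16 - 7/15)/(δ + 6/5)**3.
Simple pole: residue = g(a) at a = -4, which is 401825/362208.
At the order-3 pole -6/5 set g(δ) = (δ - (-6/5))^3*f(δ) = (-19*δ**2/11 - 15*δ/16 - 7/15)/(δ + 4).
Order-3 pole: residue = g''(a)/2; g''(-6/5) = -401825/181104, so the residue is -401825/362208.
List the singular points by increasing real part (a conjugate pair: the negative imaginary part first).

Radius of convergence at 0: 6/5.
At -4: a pole of order 1; residue 401825/362208.
At -6/5: a pole of order 3; residue -401825/362208.


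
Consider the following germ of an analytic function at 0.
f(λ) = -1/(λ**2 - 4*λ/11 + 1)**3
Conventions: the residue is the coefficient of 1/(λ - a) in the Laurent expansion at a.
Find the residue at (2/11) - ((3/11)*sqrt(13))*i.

The factor λ**2 - 4*λ/11 + 1 splits as (λ - a)(λ - a') with a = (2/11) - ((3/11)*sqrt(13))*i, a' = (2/11) + ((3/11)*sqrt(13))*i. At the order-3 pole a set g(λ) = (λ - a)^3*f(λ) = [-1] / (λ - a')^3.
Order-3 pole: residue = g''(a)/2; g''((2/11) - ((3/11)*sqrt(13))*i) = -((161051/1423656)*sqrt(13))*i, so the residue is -((161051/2847312)*sqrt(13))*i.

The residue is -((161051/2847312)*sqrt(13))*i.


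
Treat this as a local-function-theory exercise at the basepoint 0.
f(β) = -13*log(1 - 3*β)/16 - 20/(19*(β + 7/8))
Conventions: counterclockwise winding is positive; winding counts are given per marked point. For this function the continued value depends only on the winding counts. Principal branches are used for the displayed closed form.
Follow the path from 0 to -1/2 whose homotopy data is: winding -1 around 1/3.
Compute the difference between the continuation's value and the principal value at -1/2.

Continued minus principal equals (13/8)*pi*i.

The rational part is single-valued and drops out of the difference; each branch term changes only by its own monodromy.
(-13/16)*log(1 - β/(1/3)): each positive loop around 1/3 adds 2*pi*i to the log, so winding -1 contributes (-13/16)*(-1)*2*pi*i = (13/8)*pi*i.
Summing the contributions at β = -1/2 gives (13/8)*pi*i.


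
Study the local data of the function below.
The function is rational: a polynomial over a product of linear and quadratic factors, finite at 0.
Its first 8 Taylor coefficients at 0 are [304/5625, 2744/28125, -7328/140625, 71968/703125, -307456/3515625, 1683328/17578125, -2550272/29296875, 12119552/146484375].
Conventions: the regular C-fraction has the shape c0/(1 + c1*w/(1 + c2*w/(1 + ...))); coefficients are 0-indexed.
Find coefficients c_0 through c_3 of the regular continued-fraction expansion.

The regular C-fraction coefficients are [304/5625, -343/190, 152457/65170, 85369736/261463755].

Taylor coefficients (read off): a_0 = 304/5625, a_1 = 2744/28125, a_2 = -7328/140625, a_3 = 71968/703125.
c0 = a_0 = 304/5625. Peel one level at a time: if S = 1 + c*w/S' with S'(0) = 1, then c is the w-coefficient of S and S' = c*w/(S - 1).
S_1 = c0/f = 1 + (-343/190)*w + (152457/36100)*w^2 + ...; c1 = -343/190.
S_2 = c1*w/(S_1 - 1) = 1 + (152457/65170)*w + (-2246572/2941225)*w^2 + ...; c2 = 152457/65170.
S_3 = c2*w/(S_2 - 1) = 1 + (85369736/261463755)*w + ...; c3 = 85369736/261463755.


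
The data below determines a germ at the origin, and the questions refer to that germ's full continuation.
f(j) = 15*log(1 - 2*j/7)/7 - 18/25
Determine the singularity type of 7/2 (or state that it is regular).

The point is a logarithmic branch point.

The term (15/7)*log(1 - j/(7/2)) has argument 1 - 7/2/(7/2) = 0 at 7/2: a logarithmic (infinitely-sheeted) branch point; the remaining terms are analytic or single-valued there.


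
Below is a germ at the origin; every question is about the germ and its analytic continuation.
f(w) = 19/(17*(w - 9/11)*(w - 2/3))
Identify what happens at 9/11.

The point is a pole of order 1.

The denominator factor w - 9/11 vanishes at 9/11 and appears to the power 1; the numerator there equals 19/17, nonzero, and no other factor vanishes.
Hence a pole whose order is the multiplicity, 1.


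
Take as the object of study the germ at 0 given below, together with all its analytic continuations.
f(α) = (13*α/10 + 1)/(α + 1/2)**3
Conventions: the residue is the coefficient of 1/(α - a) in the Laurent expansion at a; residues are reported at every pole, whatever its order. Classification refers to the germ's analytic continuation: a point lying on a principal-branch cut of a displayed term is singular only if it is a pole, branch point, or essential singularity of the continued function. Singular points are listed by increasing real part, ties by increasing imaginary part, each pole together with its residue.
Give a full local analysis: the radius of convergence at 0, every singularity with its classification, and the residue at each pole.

Denominator factor (α + 1/2)^3: pole of order 3 at -1/2, modulus 1/2.
The radius of convergence is the smallest modulus among the singular points: 1/2.
At the order-3 pole -1/2 set g(α) = (α - (-1/2))^3*f(α) = 13*α/10 + 1.
Order-3 pole: residue = g''(a)/2; g''(-1/2) = 0, so the residue is 0.

Radius of convergence at 0: 1/2.
At -1/2: a pole of order 3; residue 0.


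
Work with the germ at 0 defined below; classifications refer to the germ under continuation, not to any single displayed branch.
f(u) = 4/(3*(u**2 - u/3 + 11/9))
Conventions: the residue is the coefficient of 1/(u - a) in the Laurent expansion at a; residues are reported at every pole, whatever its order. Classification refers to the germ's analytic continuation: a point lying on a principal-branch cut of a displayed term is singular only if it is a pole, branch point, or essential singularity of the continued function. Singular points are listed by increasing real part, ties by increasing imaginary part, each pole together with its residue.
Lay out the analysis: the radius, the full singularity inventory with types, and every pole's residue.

Radius of convergence at 0: (1/3)*sqrt(11).
At (1/6) - ((1/6)*sqrt(43))*i: a pole of order 1; residue ((4/43)*sqrt(43))*i.
At (1/6) + ((1/6)*sqrt(43))*i: a pole of order 1; residue -((4/43)*sqrt(43))*i.

Denominator factor (u**2 - u/3 + 11/9): discriminant -43/9, complex-conjugate roots (1/6) + ((1/6)*sqrt(43))*i and (1/6) - ((1/6)*sqrt(43))*i; poles of order 1, moduli (1/3)*sqrt(11) and (1/3)*sqrt(11).
The radius of convergence is the smallest modulus among the singular points: (1/3)*sqrt(11).
The factor u**2 - u/3 + 11/9 splits as (u - a)(u - a') with a = (1/6) - ((1/6)*sqrt(43))*i, a' = (1/6) + ((1/6)*sqrt(43))*i. At the order-1 pole a set g(u) = (u - a)*f(u) = [4/3] / (u - a').
Simple pole: residue = g(a) at a = (1/6) - ((1/6)*sqrt(43))*i, which is ((4/43)*sqrt(43))*i.
The factor u**2 - u/3 + 11/9 splits as (u - a)(u - a') with a = (1/6) + ((1/6)*sqrt(43))*i, a' = (1/6) - ((1/6)*sqrt(43))*i. At the order-1 pole a set g(u) = (u - a)*f(u) = [4/3] / (u - a').
Simple pole: residue = g(a) at a = (1/6) + ((1/6)*sqrt(43))*i, which is -((4/43)*sqrt(43))*i.
List the singular points by increasing real part (a conjugate pair: the negative imaginary part first).


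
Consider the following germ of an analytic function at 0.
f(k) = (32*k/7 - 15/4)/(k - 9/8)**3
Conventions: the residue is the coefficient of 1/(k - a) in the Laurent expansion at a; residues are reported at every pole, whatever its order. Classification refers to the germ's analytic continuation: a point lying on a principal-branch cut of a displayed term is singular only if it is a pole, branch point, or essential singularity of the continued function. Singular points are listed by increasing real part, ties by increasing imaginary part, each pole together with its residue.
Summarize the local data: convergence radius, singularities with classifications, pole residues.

Denominator factor (k - 9/8)^3: pole of order 3 at 9/8, modulus 9/8.
The radius of convergence is the smallest modulus among the singular points: 9/8.
At the order-3 pole 9/8 set g(k) = (k - (9/8))^3*f(k) = 32*k/7 - 15/4.
Order-3 pole: residue = g''(a)/2; g''(9/8) = 0, so the residue is 0.

Radius of convergence at 0: 9/8.
At 9/8: a pole of order 3; residue 0.


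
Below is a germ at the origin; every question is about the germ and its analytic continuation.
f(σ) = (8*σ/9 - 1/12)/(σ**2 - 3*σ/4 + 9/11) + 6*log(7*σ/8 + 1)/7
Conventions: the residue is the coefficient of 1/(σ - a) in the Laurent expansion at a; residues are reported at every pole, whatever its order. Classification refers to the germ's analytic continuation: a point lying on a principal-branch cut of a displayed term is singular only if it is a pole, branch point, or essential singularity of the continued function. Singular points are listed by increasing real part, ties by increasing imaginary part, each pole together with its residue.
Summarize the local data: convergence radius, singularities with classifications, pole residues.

Radius of convergence at 0: (3/11)*sqrt(11).
At -8/7: a logarithmic branch point.
At (3/8) - ((3/88)*sqrt(583))*i: a pole of order 1; residue (4/9) + ((1/159)*sqrt(583))*i.
At (3/8) + ((3/88)*sqrt(583))*i: a pole of order 1; residue (4/9) - ((1/159)*sqrt(583))*i.

Denominator factor (σ**2 - 3*σ/4 + 9/11): discriminant -477/176, complex-conjugate roots (3/8) + ((3/88)*sqrt(583))*i and (3/8) - ((3/88)*sqrt(583))*i; poles of order 1, moduli (3/11)*sqrt(11) and (3/11)*sqrt(11).
Branch term (6/7)*log(1 - σ/(-8/7)): its argument vanishes at σ = -8/7, a logarithmic branch point, modulus 8/7.
The radius of convergence is the smallest modulus among the singular points: (3/11)*sqrt(11).
The branch term is analytic at (3/8) - ((3/88)*sqrt(583))*i and contributes nothing to the residue; only the rational part matters.
The factor σ**2 - 3*σ/4 + 9/11 splits as (σ - a)(σ - a') with a = (3/8) - ((3/88)*sqrt(583))*i, a' = (3/8) + ((3/88)*sqrt(583))*i. At the order-1 pole a set g(σ) = (σ - a)*(rational part) = [8*σ/9 - 1/12] / (σ - a').
Simple pole: residue = g(a) at a = (3/8) - ((3/88)*sqrt(583))*i, which is (4/9) + ((1/159)*sqrt(583))*i.
The branch term is analytic at (3/8) + ((3/88)*sqrt(583))*i and contributes nothing to the residue; only the rational part matters.
The factor σ**2 - 3*σ/4 + 9/11 splits as (σ - a)(σ - a') with a = (3/8) + ((3/88)*sqrt(583))*i, a' = (3/8) - ((3/88)*sqrt(583))*i. At the order-1 pole a set g(σ) = (σ - a)*(rational part) = [8*σ/9 - 1/12] / (σ - a').
Simple pole: residue = g(a) at a = (3/8) + ((3/88)*sqrt(583))*i, which is (4/9) - ((1/159)*sqrt(583))*i.
List the singular points by increasing real part (a conjugate pair: the negative imaginary part first).


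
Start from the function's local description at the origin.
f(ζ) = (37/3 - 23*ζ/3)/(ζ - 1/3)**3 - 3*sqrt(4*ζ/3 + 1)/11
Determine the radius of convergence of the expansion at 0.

The radius of convergence is 1/3.

Denominator factor (ζ - 1/3)^3: pole of order 3 at 1/3, modulus 1/3.
Branch term (-3/11)*sqrt(1 - ζ/(-3/4)): its argument vanishes at ζ = -3/4, a square-root branch point, modulus 3/4.
The radius of convergence is the smallest modulus among the singular points: 1/3.


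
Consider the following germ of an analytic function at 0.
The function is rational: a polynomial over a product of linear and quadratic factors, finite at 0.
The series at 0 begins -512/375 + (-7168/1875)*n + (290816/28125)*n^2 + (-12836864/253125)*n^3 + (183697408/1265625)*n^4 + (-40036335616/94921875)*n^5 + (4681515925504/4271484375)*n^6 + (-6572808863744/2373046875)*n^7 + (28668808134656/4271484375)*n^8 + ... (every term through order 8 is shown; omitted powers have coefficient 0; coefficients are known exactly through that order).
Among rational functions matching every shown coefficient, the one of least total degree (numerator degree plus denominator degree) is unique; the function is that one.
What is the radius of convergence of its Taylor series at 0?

No rational of total degree below 7 reproduces all 9 coefficients; solving the [1/6] Pade equations on them gives f(n) = (2*n + 1/3)/(n**2 - 2*n/3 - 5/8)**3, whose expansion matches every shown term.
Denominator factor (n**2 - 2*n/3 - 5/8)^3: discriminant 53/18, real irrational roots 1/3 + (1/12)*sqrt(106) and 1/3 - (1/12)*sqrt(106); poles of order 3, moduli 1/3 + (1/12)*sqrt(106) and -1/3 + (1/12)*sqrt(106).
The radius of convergence is the smallest modulus among the singular points: -1/3 + (1/12)*sqrt(106).

The radius of convergence is -1/3 + (1/12)*sqrt(106).


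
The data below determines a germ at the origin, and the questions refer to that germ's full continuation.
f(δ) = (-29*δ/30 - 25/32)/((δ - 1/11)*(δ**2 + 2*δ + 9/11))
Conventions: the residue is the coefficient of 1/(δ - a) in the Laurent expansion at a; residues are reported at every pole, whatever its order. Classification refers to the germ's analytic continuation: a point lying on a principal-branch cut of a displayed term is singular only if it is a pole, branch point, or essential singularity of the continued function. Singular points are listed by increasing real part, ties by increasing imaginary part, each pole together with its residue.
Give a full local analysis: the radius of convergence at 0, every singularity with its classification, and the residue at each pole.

Radius of convergence at 0: 1/11.
At -1 - (1/11)*sqrt(22): a pole of order 1; residue 50479/117120 + (77/11712)*sqrt(22).
At -1 + (1/11)*sqrt(22): a pole of order 1; residue 50479/117120 - (77/11712)*sqrt(22).
At 1/11: a pole of order 1; residue -50479/58560.

Denominator factor (δ - 1/11): pole of order 1 at 1/11, modulus 1/11.
Denominator factor (δ**2 + 2*δ + 9/11): discriminant 8/11, real irrational roots -1 + (1/11)*sqrt(22) and -1 - (1/11)*sqrt(22); poles of order 1, moduli 1 - (1/11)*sqrt(22) and 1 + (1/11)*sqrt(22).
The radius of convergence is the smallest modulus among the singular points: 1/11.
The factor δ**2 + 2*δ + 9/11 splits as (δ - a)(δ - a') with a = -1 - (1/11)*sqrt(22), a' = -1 + (1/11)*sqrt(22). At the order-1 pole a set g(δ) = (δ - a)*f(δ) = [(-29*δ/30 - 25/32)/(δ - 1/11)] / (δ - a').
Simple pole: residue = g(a) at a = -1 - (1/11)*sqrt(22), which is 50479/117120 + (77/11712)*sqrt(22).
The factor δ**2 + 2*δ + 9/11 splits as (δ - a)(δ - a') with a = -1 + (1/11)*sqrt(22), a' = -1 - (1/11)*sqrt(22). At the order-1 pole a set g(δ) = (δ - a)*f(δ) = [(-29*δ/30 - 25/32)/(δ - 1/11)] / (δ - a').
Simple pole: residue = g(a) at a = -1 + (1/11)*sqrt(22), which is 50479/117120 - (77/11712)*sqrt(22).
At the order-1 pole 1/11 set g(δ) = (δ - (1/11))*f(δ) = (-29*δ/30 - 25/32)/(δ**2 + 2*δ + 9/11).
Simple pole: residue = g(a) at a = 1/11, which is -50479/58560.
List the singular points by increasing real part (a conjugate pair: the negative imaginary part first).


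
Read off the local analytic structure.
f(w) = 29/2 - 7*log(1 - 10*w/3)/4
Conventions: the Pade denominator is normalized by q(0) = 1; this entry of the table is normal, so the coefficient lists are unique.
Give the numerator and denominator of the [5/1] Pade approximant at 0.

The Pade approximant has numerator coefficients [29/2, -310/9, -175/27, -875/162, -4375/729, -4375/729]; denominator coefficients [1, -25/9].

Taylor coefficients needed (expand at 0): a_0 = 29/2, a_1 = 35/6, a_2 = 175/18, a_3 = 1750/81, a_4 = 4375/81, a_5 = 35000/243, a_6 = 875000/2187.
Write the denominator as Q(w) = 1 + q1*w. Requiring Q*f - P = O(w^7) with deg P <= 5 kills the coefficients of w^6..w^6 in Q*f:
  w^6: a_6 + q1*a_5 = 0, i.e. 875000/2187 + (35000/243)*q1 = 0.
Solving this linear system: q1 = -25/9.
The numerator is Q*f truncated at degree 5: P0 = a_0 = 29/2; P1 = a_1 + q1*a_0 = -310/9; P2 = a_2 + q1*a_1 = -175/27; P3 = a_3 + q1*a_2 = -875/162; P4 = a_4 + q1*a_3 = -4375/729; P5 = a_5 + q1*a_4 = -4375/729.


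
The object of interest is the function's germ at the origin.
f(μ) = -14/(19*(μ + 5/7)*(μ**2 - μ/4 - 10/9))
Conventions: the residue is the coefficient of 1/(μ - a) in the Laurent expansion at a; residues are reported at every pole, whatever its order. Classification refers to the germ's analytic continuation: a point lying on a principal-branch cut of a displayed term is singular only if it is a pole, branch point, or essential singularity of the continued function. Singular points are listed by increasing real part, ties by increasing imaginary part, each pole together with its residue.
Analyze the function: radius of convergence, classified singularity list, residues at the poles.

Radius of convergence at 0: 5/7.
At 1/8 - (1/24)*sqrt(649): a pole of order 1; residue -12348/14155 - (248724/9186595)*sqrt(649).
At -5/7: a pole of order 1; residue 24696/14155.
At 1/8 + (1/24)*sqrt(649): a pole of order 1; residue -12348/14155 + (248724/9186595)*sqrt(649).

Denominator factor (μ + 5/7): pole of order 1 at -5/7, modulus 5/7.
Denominator factor (μ**2 - μ/4 - 10/9): discriminant 649/144, real irrational roots 1/8 + (1/24)*sqrt(649) and 1/8 - (1/24)*sqrt(649); poles of order 1, moduli 1/8 + (1/24)*sqrt(649) and -1/8 + (1/24)*sqrt(649).
The radius of convergence is the smallest modulus among the singular points: 5/7.
The factor μ**2 - μ/4 - 10/9 splits as (μ - a)(μ - a') with a = 1/8 - (1/24)*sqrt(649), a' = 1/8 + (1/24)*sqrt(649). At the order-1 pole a set g(μ) = (μ - a)*f(μ) = [-14/(19*(μ + 5/7))] / (μ - a').
Simple pole: residue = g(a) at a = 1/8 - (1/24)*sqrt(649), which is -12348/14155 - (248724/9186595)*sqrt(649).
At the order-1 pole -5/7 set g(μ) = (μ - (-5/7))*f(μ) = -14/(19*(μ**2 - μ/4 - 10/9)).
Simple pole: residue = g(a) at a = -5/7, which is 24696/14155.
The factor μ**2 - μ/4 - 10/9 splits as (μ - a)(μ - a') with a = 1/8 + (1/24)*sqrt(649), a' = 1/8 - (1/24)*sqrt(649). At the order-1 pole a set g(μ) = (μ - a)*f(μ) = [-14/(19*(μ + 5/7))] / (μ - a').
Simple pole: residue = g(a) at a = 1/8 + (1/24)*sqrt(649), which is -12348/14155 + (248724/9186595)*sqrt(649).
List the singular points by increasing real part (a conjugate pair: the negative imaginary part first).


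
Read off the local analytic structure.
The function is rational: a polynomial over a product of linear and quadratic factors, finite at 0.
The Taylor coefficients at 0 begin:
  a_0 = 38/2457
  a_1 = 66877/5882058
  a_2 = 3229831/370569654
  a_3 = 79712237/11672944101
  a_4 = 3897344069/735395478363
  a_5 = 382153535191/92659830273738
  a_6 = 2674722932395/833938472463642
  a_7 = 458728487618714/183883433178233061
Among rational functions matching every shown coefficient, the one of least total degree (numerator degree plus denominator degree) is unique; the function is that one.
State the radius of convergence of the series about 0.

No rational of total degree below 4 reproduces all 8 coefficients; solving the [1/3] Pade equations on them gives f(r) = (-9*r/38 - 38/39)/((r - 9/7)*(r + 7)**2), whose expansion matches every shown term.
Denominator factor (r + 7)^2: pole of order 2 at -7, modulus 7.
Denominator factor (r - 9/7): pole of order 1 at 9/7, modulus 9/7.
The radius of convergence is the smallest modulus among the singular points: 9/7.

The radius of convergence is 9/7.


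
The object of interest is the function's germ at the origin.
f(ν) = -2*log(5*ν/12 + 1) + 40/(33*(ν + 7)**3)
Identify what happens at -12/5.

The point is a logarithmic branch point.

The term (-2)*log(1 - ν/(-12/5)) has argument 1 - -12/5/(-12/5) = 0 at -12/5: a logarithmic (infinitely-sheeted) branch point; the remaining terms are analytic or single-valued there.


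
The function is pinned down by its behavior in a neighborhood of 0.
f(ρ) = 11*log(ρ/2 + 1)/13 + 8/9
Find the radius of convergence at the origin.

Branch term (11/13)*log(1 - ρ/(-2)): its argument vanishes at ρ = -2, a logarithmic branch point, modulus 2.
The radius of convergence is the smallest modulus among the singular points: 2.

The radius of convergence is 2.


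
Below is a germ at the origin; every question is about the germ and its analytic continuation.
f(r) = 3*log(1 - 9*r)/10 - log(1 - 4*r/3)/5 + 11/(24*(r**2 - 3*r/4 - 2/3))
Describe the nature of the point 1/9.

The term (3/10)*log(1 - r/(1/9)) has argument 1 - 1/9/(1/9) = 0 at 1/9: a logarithmic (infinitely-sheeted) branch point; the remaining terms are analytic or single-valued there.

The point is a logarithmic branch point.


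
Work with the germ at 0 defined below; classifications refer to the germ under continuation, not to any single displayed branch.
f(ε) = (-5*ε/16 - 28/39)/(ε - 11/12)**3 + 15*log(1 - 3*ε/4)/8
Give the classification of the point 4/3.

The term (15/8)*log(1 - ε/(4/3)) has argument 1 - 4/3/(4/3) = 0 at 4/3: a logarithmic (infinitely-sheeted) branch point; the remaining terms are analytic or single-valued there.

The point is a logarithmic branch point.


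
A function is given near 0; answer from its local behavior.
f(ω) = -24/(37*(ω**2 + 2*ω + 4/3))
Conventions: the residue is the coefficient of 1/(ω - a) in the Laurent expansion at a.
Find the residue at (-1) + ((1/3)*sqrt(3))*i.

The factor ω**2 + 2*ω + 4/3 splits as (ω - a)(ω - a') with a = (-1) + ((1/3)*sqrt(3))*i, a' = (-1) - ((1/3)*sqrt(3))*i. At the order-1 pole a set g(ω) = (ω - a)*f(ω) = [-24/37] / (ω - a').
Simple pole: residue = g(a) at a = (-1) + ((1/3)*sqrt(3))*i, which is ((12/37)*sqrt(3))*i.

The residue is ((12/37)*sqrt(3))*i.


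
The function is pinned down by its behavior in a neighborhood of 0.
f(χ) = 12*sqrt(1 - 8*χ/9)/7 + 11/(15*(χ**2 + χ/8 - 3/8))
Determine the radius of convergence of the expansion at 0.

Denominator factor (χ**2 + χ/8 - 3/8): discriminant 97/64, real irrational roots -1/16 + (1/16)*sqrt(97) and -1/16 - (1/16)*sqrt(97); poles of order 1, moduli -1/16 + (1/16)*sqrt(97) and 1/16 + (1/16)*sqrt(97).
Branch term (12/7)*sqrt(1 - χ/(9/8)): its argument vanishes at χ = 9/8, a square-root branch point, modulus 9/8.
The radius of convergence is the smallest modulus among the singular points: -1/16 + (1/16)*sqrt(97).

The radius of convergence is -1/16 + (1/16)*sqrt(97).


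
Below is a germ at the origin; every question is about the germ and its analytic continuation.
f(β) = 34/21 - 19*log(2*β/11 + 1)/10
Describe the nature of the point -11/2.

The term (-19/10)*log(1 - β/(-11/2)) has argument 1 - -11/2/(-11/2) = 0 at -11/2: a logarithmic (infinitely-sheeted) branch point; the remaining terms are analytic or single-valued there.

The point is a logarithmic branch point.


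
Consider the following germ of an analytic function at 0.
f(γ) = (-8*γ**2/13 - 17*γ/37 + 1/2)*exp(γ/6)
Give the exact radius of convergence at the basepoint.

The radius of convergence is infinite.

The factor exp(γ/6) is entire and contributes no finite singular point.
The polynomial part has no poles.
No finite singular points: the Taylor series at 0 converges everywhere.


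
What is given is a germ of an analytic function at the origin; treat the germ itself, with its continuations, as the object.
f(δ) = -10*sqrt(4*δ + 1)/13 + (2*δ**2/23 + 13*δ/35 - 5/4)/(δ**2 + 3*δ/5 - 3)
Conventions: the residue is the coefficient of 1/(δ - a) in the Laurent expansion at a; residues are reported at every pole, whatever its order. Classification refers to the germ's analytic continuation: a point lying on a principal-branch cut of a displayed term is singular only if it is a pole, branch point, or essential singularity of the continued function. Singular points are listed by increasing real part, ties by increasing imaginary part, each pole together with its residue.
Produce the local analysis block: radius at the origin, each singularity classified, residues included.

Radius of convergence at 0: 1/4.
At -3/10 - (1/10)*sqrt(309): a pole of order 1; residue 257/1610 + (17467/994980)*sqrt(309).
At -1/4: an algebraic (square-root) branch point.
At -3/10 + (1/10)*sqrt(309): a pole of order 1; residue 257/1610 - (17467/994980)*sqrt(309).

Denominator factor (δ**2 + 3*δ/5 - 3): discriminant 309/25, real irrational roots -3/10 + (1/10)*sqrt(309) and -3/10 - (1/10)*sqrt(309); poles of order 1, moduli -3/10 + (1/10)*sqrt(309) and 3/10 + (1/10)*sqrt(309).
Branch term (-10/13)*sqrt(1 - δ/(-1/4)): its argument vanishes at δ = -1/4, a square-root branch point, modulus 1/4.
The radius of convergence is the smallest modulus among the singular points: 1/4.
The branch term is analytic at -3/10 - (1/10)*sqrt(309) and contributes nothing to the residue; only the rational part matters.
The factor δ**2 + 3*δ/5 - 3 splits as (δ - a)(δ - a') with a = -3/10 - (1/10)*sqrt(309), a' = -3/10 + (1/10)*sqrt(309). At the order-1 pole a set g(δ) = (δ - a)*(rational part) = [2*δ**2/23 + 13*δ/35 - 5/4] / (δ - a').
Simple pole: residue = g(a) at a = -3/10 - (1/10)*sqrt(309), which is 257/1610 + (17467/994980)*sqrt(309).
The branch term is analytic at -3/10 + (1/10)*sqrt(309) and contributes nothing to the residue; only the rational part matters.
The factor δ**2 + 3*δ/5 - 3 splits as (δ - a)(δ - a') with a = -3/10 + (1/10)*sqrt(309), a' = -3/10 - (1/10)*sqrt(309). At the order-1 pole a set g(δ) = (δ - a)*(rational part) = [2*δ**2/23 + 13*δ/35 - 5/4] / (δ - a').
Simple pole: residue = g(a) at a = -3/10 + (1/10)*sqrt(309), which is 257/1610 - (17467/994980)*sqrt(309).
List the singular points by increasing real part (a conjugate pair: the negative imaginary part first).


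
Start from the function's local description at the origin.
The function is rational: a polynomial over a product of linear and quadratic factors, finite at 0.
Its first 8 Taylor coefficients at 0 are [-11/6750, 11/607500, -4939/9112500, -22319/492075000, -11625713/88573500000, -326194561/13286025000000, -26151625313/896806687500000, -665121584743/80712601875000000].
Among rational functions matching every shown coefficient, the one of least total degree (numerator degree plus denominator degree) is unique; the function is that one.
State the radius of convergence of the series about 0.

No rational of total degree below 5 reproduces all 8 coefficients; solving the [0/5] Pade equations on them gives f(w) = -11/(36*(w - 9/4)**2*(w + 10/3)**3), whose expansion matches every shown term.
Denominator factor (w + 10/3)^3: pole of order 3 at -10/3, modulus 10/3.
Denominator factor (w - 9/4)^2: pole of order 2 at 9/4, modulus 9/4.
The radius of convergence is the smallest modulus among the singular points: 9/4.

The radius of convergence is 9/4.


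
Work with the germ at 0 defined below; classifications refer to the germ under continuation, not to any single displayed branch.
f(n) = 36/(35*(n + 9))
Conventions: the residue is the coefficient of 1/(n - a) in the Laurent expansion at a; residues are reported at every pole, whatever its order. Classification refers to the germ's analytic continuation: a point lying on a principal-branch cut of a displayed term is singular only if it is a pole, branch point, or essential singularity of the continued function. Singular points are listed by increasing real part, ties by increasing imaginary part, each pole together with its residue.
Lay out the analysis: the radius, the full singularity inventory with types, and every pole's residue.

Radius of convergence at 0: 9.
At -9: a pole of order 1; residue 36/35.

Denominator factor (n + 9): pole of order 1 at -9, modulus 9.
The radius of convergence is the smallest modulus among the singular points: 9.
At the order-1 pole -9 set g(n) = (n - (-9))*f(n) = 36/35.
Simple pole: residue = g(a) at a = -9, which is 36/35.


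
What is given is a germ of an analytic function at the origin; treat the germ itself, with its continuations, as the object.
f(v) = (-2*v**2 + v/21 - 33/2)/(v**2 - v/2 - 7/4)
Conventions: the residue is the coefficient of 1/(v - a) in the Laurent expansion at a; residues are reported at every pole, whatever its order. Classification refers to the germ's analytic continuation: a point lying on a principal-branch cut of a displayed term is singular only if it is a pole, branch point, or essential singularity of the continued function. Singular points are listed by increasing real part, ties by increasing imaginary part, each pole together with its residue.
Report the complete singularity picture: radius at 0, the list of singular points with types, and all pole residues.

Radius of convergence at 0: -1/4 + (1/4)*sqrt(29).
At 1/4 - (1/4)*sqrt(29): a pole of order 1; residue -10/21 + (850/609)*sqrt(29).
At 1/4 + (1/4)*sqrt(29): a pole of order 1; residue -10/21 - (850/609)*sqrt(29).

Denominator factor (v**2 - v/2 - 7/4): discriminant 29/4, real irrational roots 1/4 + (1/4)*sqrt(29) and 1/4 - (1/4)*sqrt(29); poles of order 1, moduli 1/4 + (1/4)*sqrt(29) and -1/4 + (1/4)*sqrt(29).
The radius of convergence is the smallest modulus among the singular points: -1/4 + (1/4)*sqrt(29).
The factor v**2 - v/2 - 7/4 splits as (v - a)(v - a') with a = 1/4 - (1/4)*sqrt(29), a' = 1/4 + (1/4)*sqrt(29). At the order-1 pole a set g(v) = (v - a)*f(v) = [-2*v**2 + v/21 - 33/2] / (v - a').
Simple pole: residue = g(a) at a = 1/4 - (1/4)*sqrt(29), which is -10/21 + (850/609)*sqrt(29).
The factor v**2 - v/2 - 7/4 splits as (v - a)(v - a') with a = 1/4 + (1/4)*sqrt(29), a' = 1/4 - (1/4)*sqrt(29). At the order-1 pole a set g(v) = (v - a)*f(v) = [-2*v**2 + v/21 - 33/2] / (v - a').
Simple pole: residue = g(a) at a = 1/4 + (1/4)*sqrt(29), which is -10/21 - (850/609)*sqrt(29).
List the singular points by increasing real part (a conjugate pair: the negative imaginary part first).


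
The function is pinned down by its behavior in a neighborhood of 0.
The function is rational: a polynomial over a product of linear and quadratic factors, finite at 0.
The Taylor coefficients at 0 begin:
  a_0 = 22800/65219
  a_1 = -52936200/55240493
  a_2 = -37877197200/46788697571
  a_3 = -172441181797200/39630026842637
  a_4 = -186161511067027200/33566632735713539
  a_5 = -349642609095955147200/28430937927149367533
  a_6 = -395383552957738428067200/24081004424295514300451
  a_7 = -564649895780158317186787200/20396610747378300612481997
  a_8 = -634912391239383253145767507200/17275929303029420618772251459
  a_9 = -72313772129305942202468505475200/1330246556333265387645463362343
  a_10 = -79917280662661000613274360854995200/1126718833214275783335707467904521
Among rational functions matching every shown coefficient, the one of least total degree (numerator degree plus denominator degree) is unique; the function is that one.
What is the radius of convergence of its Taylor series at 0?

The radius of convergence is -3/22 + (1/110)*sqrt(13535).

No rational of total degree below 9 reproduces all 11 coefficients; solving the [2/7] Pade equations on them gives f(k) = (k**2/11 - 33*k/14 + 19/35)/((k - 7/6)*(k**2 + 3*k/11 - 11/10)**3), whose expansion matches every shown term.
Denominator factor (k**2 + 3*k/11 - 11/10)^3: discriminant 2707/605, real irrational roots -3/22 + (1/110)*sqrt(13535) and -3/22 - (1/110)*sqrt(13535); poles of order 3, moduli -3/22 + (1/110)*sqrt(13535) and 3/22 + (1/110)*sqrt(13535).
Denominator factor (k - 7/6): pole of order 1 at 7/6, modulus 7/6.
The radius of convergence is the smallest modulus among the singular points: -3/22 + (1/110)*sqrt(13535).


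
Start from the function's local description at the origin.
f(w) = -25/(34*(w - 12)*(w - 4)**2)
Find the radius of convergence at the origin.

Denominator factor (w - 4)^2: pole of order 2 at 4, modulus 4.
Denominator factor (w - 12): pole of order 1 at 12, modulus 12.
The radius of convergence is the smallest modulus among the singular points: 4.

The radius of convergence is 4.


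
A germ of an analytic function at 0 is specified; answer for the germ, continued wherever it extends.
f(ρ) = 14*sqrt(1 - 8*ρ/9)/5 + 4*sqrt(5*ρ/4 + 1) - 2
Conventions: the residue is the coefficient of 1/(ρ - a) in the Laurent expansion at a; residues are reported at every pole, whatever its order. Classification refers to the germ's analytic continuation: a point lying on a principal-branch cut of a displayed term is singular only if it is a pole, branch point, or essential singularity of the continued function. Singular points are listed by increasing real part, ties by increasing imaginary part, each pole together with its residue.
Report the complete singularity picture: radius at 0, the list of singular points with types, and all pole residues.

Branch term (4)*sqrt(1 - ρ/(-4/5)): its argument vanishes at ρ = -4/5, a square-root branch point, modulus 4/5.
Branch term (14/5)*sqrt(1 - ρ/(9/8)): its argument vanishes at ρ = 9/8, a square-root branch point, modulus 9/8.
The radius of convergence is the smallest modulus among the singular points: 4/5.
List the singular points by increasing real part (a conjugate pair: the negative imaginary part first).

Radius of convergence at 0: 4/5.
At -4/5: an algebraic (square-root) branch point.
At 9/8: an algebraic (square-root) branch point.


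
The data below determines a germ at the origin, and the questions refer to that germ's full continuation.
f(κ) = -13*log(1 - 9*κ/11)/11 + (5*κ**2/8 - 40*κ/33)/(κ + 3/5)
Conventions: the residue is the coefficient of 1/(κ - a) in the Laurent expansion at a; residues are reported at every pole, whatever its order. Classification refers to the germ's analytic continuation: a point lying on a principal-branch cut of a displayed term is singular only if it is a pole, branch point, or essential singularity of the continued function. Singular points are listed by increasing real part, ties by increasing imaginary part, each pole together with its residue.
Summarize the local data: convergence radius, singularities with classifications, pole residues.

Denominator factor (κ + 3/5): pole of order 1 at -3/5, modulus 3/5.
Branch term (-13/11)*log(1 - κ/(11/9)): its argument vanishes at κ = 11/9, a logarithmic branch point, modulus 11/9.
The radius of convergence is the smallest modulus among the singular points: 3/5.
The branch term is analytic at -3/5 and contributes nothing to the residue; only the rational part matters.
At the order-1 pole -3/5 set g(κ) = (κ - (-3/5))*(rational part) = 5*κ**2/8 - 40*κ/33.
Simple pole: residue = g(a) at a = -3/5, which is 419/440.
List the singular points by increasing real part (a conjugate pair: the negative imaginary part first).

Radius of convergence at 0: 3/5.
At -3/5: a pole of order 1; residue 419/440.
At 11/9: a logarithmic branch point.
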